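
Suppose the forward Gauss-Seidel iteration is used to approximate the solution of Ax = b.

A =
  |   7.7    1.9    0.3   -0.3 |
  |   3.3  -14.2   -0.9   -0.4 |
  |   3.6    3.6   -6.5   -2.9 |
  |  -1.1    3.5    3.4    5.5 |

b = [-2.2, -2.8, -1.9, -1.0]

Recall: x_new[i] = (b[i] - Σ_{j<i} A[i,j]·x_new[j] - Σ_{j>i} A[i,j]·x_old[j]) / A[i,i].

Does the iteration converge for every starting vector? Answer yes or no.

Let D = diag(7.7, -14.2, -6.5, 5.5); L, U the strict triangles.
T_GS = -(D+L)⁻¹U: row 0 first, T[0,2] = -(0.3)/(7.7) = -0.0390; later rows by forward substitution.
  T[0,:] = [+0.0000, -0.2468, -0.0390, +0.0390]
  T[1,:] = [+0.0000, -0.0573, -0.0724, -0.0191]
  T[2,:] = [+0.0000, -0.1684, -0.0617, -0.4352]
  T[3,:] = [+0.0000, +0.0913, +0.0764, +0.2890]
|roots of det(T-λI)|: 0.1686, 0.0917, 0.0903, 0.0000.
spectral radius ρ = 0.1686; 0.1686 < 1: convergent.

yes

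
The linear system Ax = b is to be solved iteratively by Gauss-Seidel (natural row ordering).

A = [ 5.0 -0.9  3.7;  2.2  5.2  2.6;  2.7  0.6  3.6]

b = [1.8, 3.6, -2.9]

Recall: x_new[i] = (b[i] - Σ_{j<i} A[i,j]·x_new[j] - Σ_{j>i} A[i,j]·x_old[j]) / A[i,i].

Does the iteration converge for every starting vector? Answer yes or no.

yes

Diagonal D = diag(5, 5.2, 3.6); L, U strict lower/upper.
Gauss-Seidel: T = -(D+L)⁻¹U, row 0 first, T[0,1] = -(-0.9)/(5) = +0.1800; later rows by forward substitution.
  T[0,:] = [+0.0000  +0.1800  -0.7400]
  T[1,:] = [+0.0000  -0.0762  -0.1869]
  T[2,:] = [+0.0000  -0.1223  +0.5862]
eigenvalue magnitudes: 0.6190, 0.1090, 0.0000.
ρ = 0.6190; 0.6190 < 1, so it converges for any x₀.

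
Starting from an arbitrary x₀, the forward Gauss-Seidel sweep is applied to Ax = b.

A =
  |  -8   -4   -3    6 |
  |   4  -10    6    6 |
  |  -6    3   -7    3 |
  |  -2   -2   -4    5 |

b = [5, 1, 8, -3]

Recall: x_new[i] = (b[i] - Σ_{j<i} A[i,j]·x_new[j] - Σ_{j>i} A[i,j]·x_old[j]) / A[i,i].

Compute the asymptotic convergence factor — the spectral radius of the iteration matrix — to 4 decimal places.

1.1395

Write A = D+L+U with D = diag(-8, -10, -7, 5).
T_GS = -(D+L)⁻¹U: row 0 first, T[0,3] = -(6)/(-8) = +0.7500; later rows by forward substitution.
  T[0,:] = [+0.0000 -0.5000 -0.3750 +0.7500]
  T[1,:] = [+0.0000 -0.2000 +0.4500 +0.9000]
  T[2,:] = [+0.0000 +0.3429 +0.5143 +0.1714]
  T[3,:] = [+0.0000 -0.0057 +0.4414 +0.7971]
|λ(T)| sorted: 1.1395, 0.2270, 0.1989, 0.0000.
spectral radius ρ = 1.1395; 1.1395 > 1: divergent.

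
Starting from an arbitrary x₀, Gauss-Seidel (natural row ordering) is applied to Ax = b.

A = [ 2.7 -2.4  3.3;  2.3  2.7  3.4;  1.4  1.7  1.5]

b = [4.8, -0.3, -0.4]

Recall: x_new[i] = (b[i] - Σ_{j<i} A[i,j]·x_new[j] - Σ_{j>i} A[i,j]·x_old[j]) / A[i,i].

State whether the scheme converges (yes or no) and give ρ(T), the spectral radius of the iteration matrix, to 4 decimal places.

Write A = D+L+U with D = diag(2.7, 2.7, 1.5).
Gauss-Seidel: T = -(D+L)⁻¹U, row 0 first, T[0,1] = -(-2.4)/(2.7) = +0.8889; later rows by forward substitution.
  T[0,:] = [+0.0000 +0.8889 -1.2222]
  T[1,:] = [+0.0000 -0.7572 -0.2181]
  T[2,:] = [+0.0000 +0.0285 +1.3879]
moduli |λ_i(T)| = 1.3850, 0.7543, 0.0000.
ρ = 1.3850; 1.3850 > 1: divergent.

no, ρ = 1.3850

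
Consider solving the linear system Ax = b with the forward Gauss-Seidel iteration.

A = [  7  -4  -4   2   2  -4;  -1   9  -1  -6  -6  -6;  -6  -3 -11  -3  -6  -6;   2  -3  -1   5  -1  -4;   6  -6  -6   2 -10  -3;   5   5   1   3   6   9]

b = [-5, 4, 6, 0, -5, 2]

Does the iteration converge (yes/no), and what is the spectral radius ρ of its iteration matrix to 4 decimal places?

Let D = diag(7, 9, -11, 5, -10, 9); L, U the strict triangles.
T_GS = -(D+L)⁻¹U: row 0 first, T[0,4] = -(2)/(7) = -0.2857; later rows by forward substitution.
  T[0,:] = [+0.0000, +0.5714, +0.5714, -0.2857, -0.2857, +0.5714]
  T[1,:] = [+0.0000, +0.0635, +0.1746, +0.6349, +0.6349, +0.7302]
  T[2,:] = [+0.0000, -0.3290, -0.3593, -0.2900, -0.5628, -1.0563]
  T[3,:] = [+0.0000, -0.2563, -0.1957, +0.4372, +0.5827, +0.7983]
  T[4,:] = [+0.0000, +0.4509, +0.4145, -0.2909, -0.0982, +0.3982]
  T[5,:] = [+0.0000, -0.5314, -0.5857, -0.1136, -0.2602, -1.1373]
moduli |λ_i(T)| = 1.2203, 0.4195, 0.4195, 0.0518, 0.0518, 0.0000.
ρ(T) = max|λ| = 1.2203; 1.2203 > 1 ⇒ diverges.

no, ρ = 1.2203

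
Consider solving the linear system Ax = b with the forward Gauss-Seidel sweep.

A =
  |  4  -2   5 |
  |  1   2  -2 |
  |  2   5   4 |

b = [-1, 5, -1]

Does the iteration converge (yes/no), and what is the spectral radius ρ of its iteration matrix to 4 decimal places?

Let D = diag(4, 2, 4); L, U the strict triangles.
T_GS = -(D+L)⁻¹U: row 0 first, T[0,2] = -(5)/(4) = -1.2500; later rows by forward substitution.
  T[0,:] = [+0.0000 +0.5000 -1.2500]
  T[1,:] = [+0.0000 -0.2500 +1.6250]
  T[2,:] = [+0.0000 +0.0625 -1.4062]
|λ(T)| sorted: 1.4883, 0.1680, 0.0000.
spectral radius ρ = 1.4883; 1.4883 > 1 ⇒ diverges.

no, ρ = 1.4883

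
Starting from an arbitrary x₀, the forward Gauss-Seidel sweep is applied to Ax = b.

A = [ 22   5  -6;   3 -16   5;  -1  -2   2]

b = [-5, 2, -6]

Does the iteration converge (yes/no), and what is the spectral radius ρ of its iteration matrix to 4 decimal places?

yes, ρ = 0.3583

A = D + L + U where D = diag(22, -16, 2).
GS T = -(D+L)⁻¹U: row 0 first, T[0,2] = -(-6)/(22) = +0.2727; later rows by forward substitution.
  T[0,:] = [+0.0000, -0.2273, +0.2727]
  T[1,:] = [+0.0000, -0.0426, +0.3636]
  T[2,:] = [+0.0000, -0.1562, +0.5000]
|λ(T)| sorted: 0.3583, 0.0991, 0.0000.
ρ(T) = max|λ| = 0.3583; 0.3583 < 1, so it converges for any x₀.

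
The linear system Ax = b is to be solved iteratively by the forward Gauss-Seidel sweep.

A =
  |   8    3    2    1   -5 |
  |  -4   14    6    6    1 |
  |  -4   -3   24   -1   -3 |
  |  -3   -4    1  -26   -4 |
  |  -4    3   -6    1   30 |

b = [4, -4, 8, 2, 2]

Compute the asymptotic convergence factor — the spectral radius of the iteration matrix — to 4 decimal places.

Split A = D + L + U, D = diag(8, 14, 24, -26, 30).
GS T = -(D+L)⁻¹U: row 0 first, T[0,4] = -(-5)/(8) = +0.6250; later rows by forward substitution.
  T[0,:] = [+0.0000, -0.3750, -0.2500, -0.1250, +0.6250]
  T[1,:] = [+0.0000, -0.1071, -0.5000, -0.4643, +0.1071]
  T[2,:] = [+0.0000, -0.0759, -0.1042, -0.0372, +0.2426]
  T[3,:] = [+0.0000, +0.0568, +0.1018, +0.0844, -0.2331]
  T[4,:] = [+0.0000, -0.0564, -0.0076, +0.0195, +0.1289]
|roots of det(T-λI)|: 0.1663, 0.1374, 0.1374, 0.0437, 0.0000.
ρ(T) = max|λ| = 0.1663; 0.1663 < 1, so it converges for any x₀.

0.1663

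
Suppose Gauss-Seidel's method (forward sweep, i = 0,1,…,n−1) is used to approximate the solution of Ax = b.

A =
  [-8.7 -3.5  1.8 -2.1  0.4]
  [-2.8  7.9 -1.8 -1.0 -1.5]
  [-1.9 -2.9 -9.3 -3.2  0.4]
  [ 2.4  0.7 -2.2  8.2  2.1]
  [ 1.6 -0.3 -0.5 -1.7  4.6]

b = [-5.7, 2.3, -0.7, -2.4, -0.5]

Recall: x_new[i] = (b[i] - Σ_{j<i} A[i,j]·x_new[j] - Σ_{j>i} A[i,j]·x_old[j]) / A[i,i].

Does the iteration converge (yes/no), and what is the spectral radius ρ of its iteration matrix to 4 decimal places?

yes, ρ = 0.5704

Let D = diag(-8.7, 7.9, -9.3, 8.2, 4.6); L, U the strict triangles.
T_GS = -(D+L)⁻¹U: row 0 first, T[0,2] = -(1.8)/(-8.7) = +0.2069; later rows by forward substitution.
  T[0,:] = [+0.0000 -0.4023 +0.2069 -0.2414 +0.0460]
  T[1,:] = [+0.0000 -0.1426 +0.3012 +0.0410 +0.2062]
  T[2,:] = [+0.0000 +0.1267 -0.1362 -0.3076 -0.0307]
  T[3,:] = [+0.0000 +0.1639 -0.1228 -0.0154 -0.2954]
  T[4,:] = [+0.0000 +0.2050 -0.1125 +0.0475 -0.1150]
moduli |λ_i(T)| = 0.5704, 0.1824, 0.1824, 0.1481, 0.0000.
spectral radius ρ = 0.5704; 0.5704 < 1: convergent.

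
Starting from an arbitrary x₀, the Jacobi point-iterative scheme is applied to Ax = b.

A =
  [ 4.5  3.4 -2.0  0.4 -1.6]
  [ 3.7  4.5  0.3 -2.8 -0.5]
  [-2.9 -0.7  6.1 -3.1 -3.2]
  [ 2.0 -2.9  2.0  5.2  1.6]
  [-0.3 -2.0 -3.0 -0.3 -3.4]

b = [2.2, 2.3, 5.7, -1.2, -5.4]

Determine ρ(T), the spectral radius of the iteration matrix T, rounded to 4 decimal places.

Let D = diag(4.5, 4.5, 6.1, 5.2, -3.4); L, U the strict triangles.
Jacobi T = -D⁻¹(L+U): T[2,0] = -(-2.9)/(6.1) = +0.4754; T[2,2] = 0.
  T[0,:] = [+0.0000 -0.7556 +0.4444 -0.0889 +0.3556]
  T[1,:] = [-0.8222 +0.0000 -0.0667 +0.6222 +0.1111]
  T[2,:] = [+0.4754 +0.1148 +0.0000 +0.5082 +0.5246]
  T[3,:] = [-0.3846 +0.5577 -0.3846 +0.0000 -0.3077]
  T[4,:] = [-0.0882 -0.5882 -0.8824 -0.0882 +0.0000]
eigenvalue magnitudes: 1.1986, 0.9388, 0.8354, 0.8354, 0.1429.
ρ = 1.1986; 1.1986 > 1, so it fails to converge.

1.1986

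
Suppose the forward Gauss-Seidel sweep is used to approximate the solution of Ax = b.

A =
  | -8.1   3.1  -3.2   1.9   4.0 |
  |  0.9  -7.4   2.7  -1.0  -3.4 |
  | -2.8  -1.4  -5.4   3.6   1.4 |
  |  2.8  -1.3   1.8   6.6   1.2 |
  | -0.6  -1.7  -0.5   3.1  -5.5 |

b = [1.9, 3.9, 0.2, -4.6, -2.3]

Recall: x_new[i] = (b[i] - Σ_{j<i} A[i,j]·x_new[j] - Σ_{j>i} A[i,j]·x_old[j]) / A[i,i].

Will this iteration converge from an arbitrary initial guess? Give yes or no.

Split A = D + L + U, D = diag(-8.1, -7.4, -5.4, 6.6, -5.5).
GS T = -(D+L)⁻¹U: row 0 first, T[0,2] = -(-3.2)/(-8.1) = -0.3951; later rows by forward substitution.
  T[0,:] = [+0.0000, +0.3827, -0.3951, +0.2346, +0.4938]
  T[1,:] = [+0.0000, +0.0465, +0.3168, -0.1066, -0.3994]
  T[2,:] = [+0.0000, -0.2105, +0.1227, +0.5727, +0.1067]
  T[3,:] = [+0.0000, -0.0958, +0.1965, -0.2767, -0.4991]
  T[4,:] = [+0.0000, -0.0910, +0.0448, -0.2007, -0.2214]
|eigenvalues of T|: 0.7328, 0.2601, 0.2601, 0.0372, 0.0000.
spectral radius ρ = 0.7328; 0.7328 < 1: convergent.

yes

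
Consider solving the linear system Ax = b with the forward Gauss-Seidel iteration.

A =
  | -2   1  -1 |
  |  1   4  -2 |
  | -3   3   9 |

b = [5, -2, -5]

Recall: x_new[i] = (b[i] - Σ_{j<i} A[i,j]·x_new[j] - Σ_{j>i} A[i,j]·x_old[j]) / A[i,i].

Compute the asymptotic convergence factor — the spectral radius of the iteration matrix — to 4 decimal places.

Diagonal D = diag(-2, 4, 9); L, U strict lower/upper.
Gauss-Seidel: T = -(D+L)⁻¹U, row 0 first, T[0,1] = -(1)/(-2) = +0.5000; later rows by forward substitution.
  T[0,:] = [+0.0000, +0.5000, -0.5000]
  T[1,:] = [+0.0000, -0.1250, +0.6250]
  T[2,:] = [+0.0000, +0.2083, -0.3750]
eigenvalue magnitudes: 0.6319, 0.1319, 0.0000.
spectral radius ρ = 0.6319; 0.6319 < 1 ⇒ converges.

0.6319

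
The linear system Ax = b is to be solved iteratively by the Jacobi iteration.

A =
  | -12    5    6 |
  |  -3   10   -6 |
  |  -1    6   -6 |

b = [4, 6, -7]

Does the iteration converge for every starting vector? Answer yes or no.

yes

A = D + L + U where D = diag(-12, 10, -6).
Jacobi T = -D⁻¹(L+U): T[1,2] = -(-6)/(10) = +0.6000; T[1,1] = 0.
  T[0,:] = [+0.0000  +0.4167  +0.5000]
  T[1,:] = [+0.3000  +0.0000  +0.6000]
  T[2,:] = [-0.1667  +1.0000  +0.0000]
eigenvalue magnitudes: 0.8749, 0.6974, 0.1776.
ρ = 0.8749; 0.8749 < 1: convergent.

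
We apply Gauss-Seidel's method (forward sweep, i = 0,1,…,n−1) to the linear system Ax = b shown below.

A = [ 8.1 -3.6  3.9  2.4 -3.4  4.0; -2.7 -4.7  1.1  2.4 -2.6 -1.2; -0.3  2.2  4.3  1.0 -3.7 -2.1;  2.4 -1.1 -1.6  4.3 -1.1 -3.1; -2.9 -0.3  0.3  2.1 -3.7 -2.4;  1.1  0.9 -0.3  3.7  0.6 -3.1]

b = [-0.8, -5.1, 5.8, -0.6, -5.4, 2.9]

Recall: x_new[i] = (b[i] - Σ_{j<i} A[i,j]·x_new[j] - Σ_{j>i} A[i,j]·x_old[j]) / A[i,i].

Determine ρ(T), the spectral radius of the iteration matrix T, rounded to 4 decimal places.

A = D + L + U where D = diag(8.1, -4.7, 4.3, 4.3, -3.7, -3.1).
T_GS = -(D+L)⁻¹U: row 0 first, T[0,5] = -(4)/(8.1) = -0.4938; later rows by forward substitution.
  T[0,:] = [+0.0000, +0.4444, -0.4815, -0.2963, +0.4198, -0.4938]
  T[1,:] = [+0.0000, -0.2553, +0.5106, +0.6809, -0.7943, +0.0284]
  T[2,:] = [+0.0000, +0.1616, -0.2948, -0.6016, +1.2961, +0.4394]
  T[3,:] = [+0.0000, -0.2532, +0.2897, +0.1157, +0.3006, +1.1673]
  T[4,:] = [+0.0000, -0.4583, +0.4765, +0.1939, +0.0111, +0.4343]
  T[5,:] = [+0.0000, -0.3230, +0.4439, +0.3264, +0.1539, +1.2678]
moduli |λ_i(T)| = 1.6327, 1.2990, 0.4850, 0.0523, 0.0265, 0.0000.
ρ = 1.6327; 1.6327 > 1, so it fails to converge.

1.6327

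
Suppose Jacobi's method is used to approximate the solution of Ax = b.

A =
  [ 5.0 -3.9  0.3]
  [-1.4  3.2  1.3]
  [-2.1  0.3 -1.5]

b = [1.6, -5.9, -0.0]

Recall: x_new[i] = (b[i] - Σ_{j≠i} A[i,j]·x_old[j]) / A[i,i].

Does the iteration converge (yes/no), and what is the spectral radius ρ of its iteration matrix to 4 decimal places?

yes, ρ = 0.9090

Write A = D+L+U with D = diag(5, 3.2, -1.5).
Jacobi: T = -D⁻¹(L+U), T[0,1] = -(-3.9)/(5) = +0.7800; T[0,0] = 0.
  T[0,:] = [+0.0000 +0.7800 -0.0600]
  T[1,:] = [+0.4375 +0.0000 -0.4062]
  T[2,:] = [-1.4000 +0.2000 +0.0000]
moduli |λ_i(T)| = 0.9090, 0.6945, 0.6945.
ρ(T) = max|λ| = 0.9090; 0.9090 < 1 ⇒ converges.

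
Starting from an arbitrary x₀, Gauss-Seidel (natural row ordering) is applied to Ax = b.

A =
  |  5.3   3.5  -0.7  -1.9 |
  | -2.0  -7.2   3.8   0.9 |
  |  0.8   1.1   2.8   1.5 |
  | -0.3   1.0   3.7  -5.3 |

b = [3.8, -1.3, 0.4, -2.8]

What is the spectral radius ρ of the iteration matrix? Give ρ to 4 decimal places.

Diagonal D = diag(5.3, -7.2, 2.8, -5.3); L, U strict lower/upper.
T_GS = -(D+L)⁻¹U: row 0 first, T[0,3] = -(-1.9)/(5.3) = +0.3585; later rows by forward substitution.
  T[0,:] = [+0.0000 -0.6604 +0.1321 +0.3585]
  T[1,:] = [+0.0000 +0.1834 +0.4911 +0.0254]
  T[2,:] = [+0.0000 +0.1166 -0.2307 -0.6481]
  T[3,:] = [+0.0000 +0.1534 -0.0758 -0.4680]
|eigenvalues of T|: 0.7176, 0.1214, 0.1214, 0.0000.
spectral radius ρ = 0.7176; 0.7176 < 1 ⇒ converges.

0.7176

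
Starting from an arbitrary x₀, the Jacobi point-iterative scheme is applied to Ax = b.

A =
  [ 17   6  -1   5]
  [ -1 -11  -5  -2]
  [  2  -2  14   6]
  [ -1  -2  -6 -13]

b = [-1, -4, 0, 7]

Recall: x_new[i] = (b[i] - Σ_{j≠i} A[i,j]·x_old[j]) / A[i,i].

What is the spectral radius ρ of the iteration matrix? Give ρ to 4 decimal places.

Write A = D+L+U with D = diag(17, -11, 14, -13).
T_J = -D⁻¹(L+U): T[2,1] = -(-2)/(14) = +0.1429; T[2,2] = 0.
  T[0,:] = [+0.0000, -0.3529, +0.0588, -0.2941]
  T[1,:] = [-0.0909, +0.0000, -0.4545, -0.1818]
  T[2,:] = [-0.1429, +0.1429, +0.0000, -0.4286]
  T[3,:] = [-0.0769, -0.1538, -0.4615, +0.0000]
eigenvalue magnitudes: 0.5839, 0.2690, 0.2690, 0.1377.
ρ = 0.5839; 0.5839 < 1, so it converges for any x₀.

0.5839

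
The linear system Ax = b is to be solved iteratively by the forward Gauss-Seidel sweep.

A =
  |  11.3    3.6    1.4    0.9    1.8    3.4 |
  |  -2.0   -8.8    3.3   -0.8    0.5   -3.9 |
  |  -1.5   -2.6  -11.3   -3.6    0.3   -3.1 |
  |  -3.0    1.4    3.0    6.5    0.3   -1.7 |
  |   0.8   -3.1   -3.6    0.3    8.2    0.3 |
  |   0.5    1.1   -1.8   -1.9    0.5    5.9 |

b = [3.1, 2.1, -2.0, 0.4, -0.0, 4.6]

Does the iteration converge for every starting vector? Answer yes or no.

A = D + L + U where D = diag(11.3, -8.8, -11.3, 6.5, 8.2, 5.9).
Gauss-Seidel: T = -(D+L)⁻¹U, row 0 first, T[0,1] = -(3.6)/(11.3) = -0.3186; later rows by forward substitution.
  T[0,:] = [+0.0000  -0.3186  -0.1239  -0.0796  -0.1593  -0.3009]
  T[1,:] = [+0.0000  +0.0724  +0.4032  -0.0728  +0.0930  -0.3748]
  T[2,:] = [+0.0000  +0.0256  -0.0763  -0.2913  +0.0263  -0.1482]
  T[3,:] = [+0.0000  -0.1745  -0.1088  +0.1133  -0.1518  +0.2718]
  T[4,:] = [+0.0000  +0.0761  +0.1350  -0.1518  +0.0678  -0.2239]
  T[5,:] = [+0.0000  -0.0413  -0.1344  -0.0192  -0.0505  +0.1567]
moduli |λ_i(T)| = 0.5712, 0.2100, 0.2100, 0.0388, 0.0056, 0.0000.
ρ(T) = max|λ| = 0.5712; 0.5712 < 1 ⇒ converges.

yes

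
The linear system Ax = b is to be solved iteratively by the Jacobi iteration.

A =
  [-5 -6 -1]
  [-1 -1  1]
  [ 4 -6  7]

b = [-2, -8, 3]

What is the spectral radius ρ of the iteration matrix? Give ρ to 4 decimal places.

A = D + L + U where D = diag(-5, -1, 7).
Jacobi: T = -D⁻¹(L+U), T[2,0] = -(4)/(7) = -0.5714; T[2,2] = 0.
  T[0,:] = [+0.0000  -1.2000  -0.2000]
  T[1,:] = [-1.0000  +0.0000  +1.0000]
  T[2,:] = [-0.5714  +0.8571  +0.0000]
|eigenvalues of T|: 1.6412, 1.2094, 0.4318.
spectral radius ρ = 1.6412; 1.6412 > 1: divergent.

1.6412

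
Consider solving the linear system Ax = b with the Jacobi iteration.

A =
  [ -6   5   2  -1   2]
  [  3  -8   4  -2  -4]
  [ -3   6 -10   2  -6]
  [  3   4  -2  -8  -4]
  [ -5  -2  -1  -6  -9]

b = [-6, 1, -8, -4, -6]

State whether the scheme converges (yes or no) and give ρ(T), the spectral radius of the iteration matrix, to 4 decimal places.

Split A = D + L + U, D = diag(-6, -8, -10, -8, -9).
Jacobi T = -D⁻¹(L+U): T[3,2] = -(-2)/(-8) = -0.2500; T[3,3] = 0.
  T[0,:] = [+0.0000, +0.8333, +0.3333, -0.1667, +0.3333]
  T[1,:] = [+0.3750, +0.0000, +0.5000, -0.2500, -0.5000]
  T[2,:] = [-0.3000, +0.6000, +0.0000, +0.2000, -0.6000]
  T[3,:] = [+0.3750, +0.5000, -0.2500, +0.0000, -0.5000]
  T[4,:] = [-0.5556, -0.2222, -0.1111, -0.6667, +0.0000]
|λ(T)| sorted: 1.1315, 0.8086, 0.8086, 0.6893, 0.6893.
ρ(T) = max|λ| = 1.1315; 1.1315 > 1 ⇒ diverges.

no, ρ = 1.1315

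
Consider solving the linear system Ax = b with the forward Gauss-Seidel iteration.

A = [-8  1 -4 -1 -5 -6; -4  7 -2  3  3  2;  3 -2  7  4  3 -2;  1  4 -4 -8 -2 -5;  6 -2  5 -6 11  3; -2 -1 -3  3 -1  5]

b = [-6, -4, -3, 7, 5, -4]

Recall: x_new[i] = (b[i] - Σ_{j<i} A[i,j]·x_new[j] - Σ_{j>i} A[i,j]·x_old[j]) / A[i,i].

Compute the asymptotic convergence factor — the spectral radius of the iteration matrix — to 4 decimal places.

1.1952

Let D = diag(-8, 7, 7, -8, 11, 5); L, U the strict triangles.
T_GS = -(D+L)⁻¹U: row 0 first, T[0,3] = -(-1)/(-8) = -0.1250; later rows by forward substitution.
  T[0,:] = [+0.0000 +0.1250 -0.5000 -0.1250 -0.6250 -0.7500]
  T[1,:] = [+0.0000 +0.0714 +0.0000 -0.5000 -0.7857 -0.7143]
  T[2,:] = [+0.0000 -0.0332 +0.2143 -0.6607 -0.3852 +0.4031]
  T[3,:] = [+0.0000 +0.0679 -0.1696 +0.0647 -0.5284 -1.2774]
  T[4,:] = [+0.0000 -0.0031 +0.0828 +0.3129 +0.0849 -0.8735]
  T[5,:] = [+0.0000 +0.0030 +0.0469 -0.5227 -0.3042 +0.3907]
|λ(T)| sorted: 1.1952, 0.6489, 0.1701, 0.0650, 0.0650, 0.0000.
spectral radius ρ = 1.1952; 1.1952 > 1, so it fails to converge.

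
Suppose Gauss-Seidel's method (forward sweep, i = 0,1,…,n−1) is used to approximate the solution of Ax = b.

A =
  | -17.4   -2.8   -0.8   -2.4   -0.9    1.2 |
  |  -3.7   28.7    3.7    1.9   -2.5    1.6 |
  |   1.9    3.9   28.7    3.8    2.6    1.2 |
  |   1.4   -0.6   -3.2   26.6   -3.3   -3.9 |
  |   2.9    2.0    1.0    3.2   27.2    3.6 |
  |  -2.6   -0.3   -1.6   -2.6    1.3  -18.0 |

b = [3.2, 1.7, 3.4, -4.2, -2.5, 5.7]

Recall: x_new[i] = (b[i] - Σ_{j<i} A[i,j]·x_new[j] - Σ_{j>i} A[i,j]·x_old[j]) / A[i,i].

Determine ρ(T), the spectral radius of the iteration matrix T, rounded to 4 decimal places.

0.1563

Diagonal D = diag(-17.4, 28.7, 28.7, 26.6, 27.2, -18); L, U strict lower/upper.
GS T = -(D+L)⁻¹U: row 0 first, T[0,2] = -(-0.8)/(-17.4) = -0.0460; later rows by forward substitution.
  T[0,:] = [+0.0000, -0.1609, -0.0460, -0.1379, -0.0517, +0.0690]
  T[1,:] = [+0.0000, -0.0207, -0.1348, -0.0840, +0.0804, -0.0469]
  T[2,:] = [+0.0000, +0.0135, +0.0214, -0.1119, -0.0981, -0.0400]
  T[3,:] = [+0.0000, +0.0096, +0.0019, -0.0081, +0.1168, +0.1371]
  T[4,:] = [+0.0000, +0.0171, +0.0138, +0.0259, -0.0105, -0.1509]
  T[5,:] = [+0.0000, +0.0222, +0.0077, +0.0343, -0.0028, -0.0363]
|eigenvalues of T|: 0.1563, 0.0921, 0.0921, 0.0701, 0.0701, 0.0000.
ρ(T) = max|λ| = 0.1563; 0.1563 < 1: convergent.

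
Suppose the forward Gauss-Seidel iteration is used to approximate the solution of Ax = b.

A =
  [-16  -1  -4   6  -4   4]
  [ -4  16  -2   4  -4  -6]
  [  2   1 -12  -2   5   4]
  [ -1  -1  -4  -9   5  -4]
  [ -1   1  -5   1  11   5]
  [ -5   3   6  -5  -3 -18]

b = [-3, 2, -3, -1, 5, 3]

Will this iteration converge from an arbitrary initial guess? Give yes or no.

Write A = D+L+U with D = diag(-16, 16, -12, -9, 11, -18).
GS T = -(D+L)⁻¹U: row 0 first, T[0,3] = -(6)/(-16) = +0.3750; later rows by forward substitution.
  T[0,:] = [+0.0000  -0.0625  -0.2500  +0.3750  -0.2500  +0.2500]
  T[1,:] = [+0.0000  -0.0156  +0.0625  -0.1562  +0.1875  +0.4375]
  T[2,:] = [+0.0000  -0.0117  -0.0365  -0.1172  +0.3906  +0.4115]
  T[3,:] = [+0.0000  +0.0139  +0.0370  +0.0278  +0.3889  -0.7037]
  T[4,:] = [+0.0000  -0.0109  -0.0483  -0.0075  +0.1024  -0.2206]
  T[5,:] = [+0.0000  +0.0088  +0.0655  -0.1757  +0.1058  +0.3729]
|eigenvalues of T|: 0.6217, 0.1866, 0.1866, 0.1827, 0.0231, 0.0000.
ρ = 0.6217; 0.6217 < 1, so it converges for any x₀.

yes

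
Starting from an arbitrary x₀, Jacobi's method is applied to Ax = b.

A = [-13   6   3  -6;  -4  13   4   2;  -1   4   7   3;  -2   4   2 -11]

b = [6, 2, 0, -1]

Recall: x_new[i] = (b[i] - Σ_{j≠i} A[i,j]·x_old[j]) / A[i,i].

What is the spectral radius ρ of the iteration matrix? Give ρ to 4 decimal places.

0.5746

A = D + L + U where D = diag(-13, 13, 7, -11).
Jacobi: T = -D⁻¹(L+U), T[1,3] = -(2)/(13) = -0.1538; T[1,1] = 0.
  T[0,:] = [+0.0000 +0.4615 +0.2308 -0.4615]
  T[1,:] = [+0.3077 +0.0000 -0.3077 -0.1538]
  T[2,:] = [+0.1429 -0.5714 +0.0000 -0.4286]
  T[3,:] = [-0.1818 +0.3636 +0.1818 +0.0000]
moduli |λ_i(T)| = 0.5746, 0.4431, 0.2482, 0.1167.
ρ(T) = max|λ| = 0.5746; 0.5746 < 1, so it converges for any x₀.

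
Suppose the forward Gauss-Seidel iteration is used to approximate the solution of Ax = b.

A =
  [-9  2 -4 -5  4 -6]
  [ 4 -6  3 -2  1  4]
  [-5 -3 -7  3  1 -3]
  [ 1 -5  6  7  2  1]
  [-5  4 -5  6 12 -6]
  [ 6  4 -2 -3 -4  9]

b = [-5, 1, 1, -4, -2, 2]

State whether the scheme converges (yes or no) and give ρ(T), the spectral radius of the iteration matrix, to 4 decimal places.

A = D + L + U where D = diag(-9, -6, -7, 7, 12, 9).
GS T = -(D+L)⁻¹U: row 0 first, T[0,5] = -(-6)/(-9) = -0.6667; later rows by forward substitution.
  T[0,:] = [+0.0000  +0.2222  -0.4444  -0.5556  +0.4444  -0.6667]
  T[1,:] = [+0.0000  +0.1481  +0.2037  -0.7037  +0.4630  +0.2222]
  T[2,:] = [+0.0000  -0.2222  +0.2302  +1.1270  -0.3730  -0.0476]
  T[3,:] = [+0.0000  +0.2646  +0.0117  -1.3893  +0.3012  +0.1519]
  T[4,:] = [+0.0000  -0.1817  -0.1630  +1.1673  -0.2752  +0.0523]
  T[5,:] = [+0.0000  -0.2559  +0.1883  +0.9893  -0.6068  +0.4090]
eigenvalue magnitudes: 1.5347, 0.3804, 0.3804, 0.1561, 0.1308, 0.0000.
spectral radius ρ = 1.5347; 1.5347 > 1 ⇒ diverges.

no, ρ = 1.5347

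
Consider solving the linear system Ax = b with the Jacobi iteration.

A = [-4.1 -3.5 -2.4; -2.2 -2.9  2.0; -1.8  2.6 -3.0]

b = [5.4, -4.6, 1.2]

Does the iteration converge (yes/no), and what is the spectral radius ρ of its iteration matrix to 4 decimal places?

no, ρ = 1.4509

Write A = D+L+U with D = diag(-4.1, -2.9, -3).
Jacobi: T = -D⁻¹(L+U), T[0,1] = -(-3.5)/(-4.1) = -0.8537; T[0,0] = 0.
  T[0,:] = [+0.0000, -0.8537, -0.5854]
  T[1,:] = [-0.7586, +0.0000, +0.6897]
  T[2,:] = [-0.6000, +0.8667, +0.0000]
eigenvalue magnitudes: 1.4509, 0.8581, 0.5928.
spectral radius ρ = 1.4509; 1.4509 > 1 ⇒ diverges.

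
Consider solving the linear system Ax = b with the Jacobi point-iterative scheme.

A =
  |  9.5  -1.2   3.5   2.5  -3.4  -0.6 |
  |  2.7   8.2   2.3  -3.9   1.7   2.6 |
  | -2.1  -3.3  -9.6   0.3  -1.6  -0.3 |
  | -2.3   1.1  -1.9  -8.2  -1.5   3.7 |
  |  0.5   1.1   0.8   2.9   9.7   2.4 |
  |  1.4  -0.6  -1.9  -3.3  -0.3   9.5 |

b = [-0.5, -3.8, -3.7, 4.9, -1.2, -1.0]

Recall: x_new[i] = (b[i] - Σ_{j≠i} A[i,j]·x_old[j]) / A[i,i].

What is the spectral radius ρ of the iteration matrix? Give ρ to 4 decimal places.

Write A = D+L+U with D = diag(9.5, 8.2, -9.6, -8.2, 9.7, 9.5).
T_J = -D⁻¹(L+U): T[1,5] = -(2.6)/(8.2) = -0.3171; T[1,1] = 0.
  T[0,:] = [+0.0000 +0.1263 -0.3684 -0.2632 +0.3579 +0.0632]
  T[1,:] = [-0.3293 +0.0000 -0.2805 +0.4756 -0.2073 -0.3171]
  T[2,:] = [-0.2188 -0.3438 +0.0000 +0.0312 -0.1667 -0.0312]
  T[3,:] = [-0.2805 +0.1341 -0.2317 +0.0000 -0.1829 +0.4512]
  T[4,:] = [-0.0515 -0.1134 -0.0825 -0.2990 +0.0000 -0.2474]
  T[5,:] = [-0.1474 +0.0632 +0.2000 +0.3474 +0.0316 +0.0000]
|λ(T)| sorted: 0.6976, 0.4824, 0.4824, 0.4101, 0.2883, 0.2883.
ρ(T) = max|λ| = 0.6976; 0.6976 < 1: convergent.

0.6976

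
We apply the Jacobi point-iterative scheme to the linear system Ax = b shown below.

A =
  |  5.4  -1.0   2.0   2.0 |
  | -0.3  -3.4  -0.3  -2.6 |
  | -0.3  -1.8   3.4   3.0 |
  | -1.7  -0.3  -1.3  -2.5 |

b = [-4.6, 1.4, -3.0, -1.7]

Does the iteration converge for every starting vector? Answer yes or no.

Diagonal D = diag(5.4, -3.4, 3.4, -2.5); L, U strict lower/upper.
T_J = -D⁻¹(L+U): T[0,2] = -(2)/(5.4) = -0.3704; T[0,0] = 0.
  T[0,:] = [+0.0000 +0.1852 -0.3704 -0.3704]
  T[1,:] = [-0.0882 +0.0000 -0.0882 -0.7647]
  T[2,:] = [+0.0882 +0.5294 +0.0000 -0.8824]
  T[3,:] = [-0.6800 -0.1200 -0.5200 +0.0000]
|λ(T)| sorted: 0.8394, 0.5892, 0.5892, 0.3051.
spectral radius ρ = 0.8394; 0.8394 < 1, so it converges for any x₀.

yes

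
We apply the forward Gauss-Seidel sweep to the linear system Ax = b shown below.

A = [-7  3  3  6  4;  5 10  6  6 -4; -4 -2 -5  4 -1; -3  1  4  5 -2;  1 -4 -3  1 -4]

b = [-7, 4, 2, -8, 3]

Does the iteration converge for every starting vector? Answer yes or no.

no

Let D = diag(-7, 10, -5, 5, -4); L, U the strict triangles.
T_GS = -(D+L)⁻¹U: row 0 first, T[0,1] = -(3)/(-7) = +0.4286; later rows by forward substitution.
  T[0,:] = [+0.0000  +0.4286  +0.4286  +0.8571  +0.5714]
  T[1,:] = [+0.0000  -0.2143  -0.8143  -1.0286  +0.1143]
  T[2,:] = [+0.0000  -0.2571  -0.0171  +0.5257  -0.7029]
  T[3,:] = [+0.0000  +0.5057  +0.4337  +0.2994  +1.2823]
  T[4,:] = [+0.0000  +0.6407  +1.0427  +0.9234  +0.8763]
eigenvalue magnitudes: 1.3592, 0.4041, 0.4041, 0.0927, 0.0000.
ρ(T) = max|λ| = 1.3592; 1.3592 > 1 ⇒ diverges.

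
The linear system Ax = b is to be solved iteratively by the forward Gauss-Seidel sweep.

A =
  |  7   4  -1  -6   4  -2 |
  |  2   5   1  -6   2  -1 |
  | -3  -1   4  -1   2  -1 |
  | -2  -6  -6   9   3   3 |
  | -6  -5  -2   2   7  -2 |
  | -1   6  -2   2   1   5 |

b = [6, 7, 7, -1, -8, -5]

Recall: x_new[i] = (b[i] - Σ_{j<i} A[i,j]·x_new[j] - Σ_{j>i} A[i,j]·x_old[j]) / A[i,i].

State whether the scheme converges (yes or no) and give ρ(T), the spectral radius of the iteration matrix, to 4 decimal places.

no, ρ = 1.1284

Split A = D + L + U, D = diag(7, 5, 4, 9, 7, 5).
Gauss-Seidel: T = -(D+L)⁻¹U, row 0 first, T[0,1] = -(4)/(7) = -0.5714; later rows by forward substitution.
  T[0,:] = [+0.0000 -0.5714 +0.1429 +0.8571 -0.5714 +0.2857]
  T[1,:] = [+0.0000 +0.2286 -0.2571 +0.8571 -0.1714 +0.0857]
  T[2,:] = [+0.0000 -0.3714 +0.0429 +1.1071 -0.9714 +0.4857]
  T[3,:] = [+0.0000 -0.2222 -0.1111 +1.5000 -1.2222 +0.1111]
  T[4,:] = [+0.0000 -0.3692 -0.0172 +1.2347 -0.5406 +0.6989]
  T[5,:] = [+0.0000 -0.3744 +0.4022 -1.2612 +0.2999 -0.0356]
|λ(T)| sorted: 1.1284, 0.8723, 0.8723, 0.0606, 0.0105, 0.0000.
ρ(T) = max|λ| = 1.1284; 1.1284 > 1 ⇒ diverges.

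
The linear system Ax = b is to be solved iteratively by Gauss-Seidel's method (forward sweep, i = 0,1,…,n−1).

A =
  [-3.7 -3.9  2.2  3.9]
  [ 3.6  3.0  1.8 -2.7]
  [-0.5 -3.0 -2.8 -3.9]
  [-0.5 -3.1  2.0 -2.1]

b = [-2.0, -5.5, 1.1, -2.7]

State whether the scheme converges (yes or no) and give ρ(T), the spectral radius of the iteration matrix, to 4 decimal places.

Let D = diag(-3.7, 3, -2.8, -2.1); L, U the strict triangles.
Gauss-Seidel: T = -(D+L)⁻¹U, row 0 first, T[0,3] = -(3.9)/(-3.7) = +1.0541; later rows by forward substitution.
  T[0,:] = [+0.0000 -1.0541 +0.5946 +1.0541]
  T[1,:] = [+0.0000 +1.2649 -1.3135 -0.3649]
  T[2,:] = [+0.0000 -1.1670 +1.3012 -1.1902]
  T[3,:] = [+0.0000 -2.7276 +3.0366 -0.8458]
moduli |λ_i(T)| = 1.4302, 0.3829, 0.3829, 0.0000.
ρ = 1.4302; 1.4302 > 1: divergent.

no, ρ = 1.4302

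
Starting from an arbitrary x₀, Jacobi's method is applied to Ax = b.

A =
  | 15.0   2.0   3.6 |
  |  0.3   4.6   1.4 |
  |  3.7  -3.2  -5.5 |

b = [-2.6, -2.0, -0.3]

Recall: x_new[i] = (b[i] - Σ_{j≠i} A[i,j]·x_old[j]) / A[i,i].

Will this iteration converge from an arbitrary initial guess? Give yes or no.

yes

Split A = D + L + U, D = diag(15, 4.6, -5.5).
Jacobi: T = -D⁻¹(L+U), T[0,1] = -(2)/(15) = -0.1333; T[0,0] = 0.
  T[0,:] = [+0.0000, -0.1333, -0.2400]
  T[1,:] = [-0.0652, +0.0000, -0.3043]
  T[2,:] = [+0.6727, -0.5818, +0.0000]
|roots of det(T-λI)|: 0.2937, 0.2489, 0.2489.
ρ = 0.2937; 0.2937 < 1: convergent.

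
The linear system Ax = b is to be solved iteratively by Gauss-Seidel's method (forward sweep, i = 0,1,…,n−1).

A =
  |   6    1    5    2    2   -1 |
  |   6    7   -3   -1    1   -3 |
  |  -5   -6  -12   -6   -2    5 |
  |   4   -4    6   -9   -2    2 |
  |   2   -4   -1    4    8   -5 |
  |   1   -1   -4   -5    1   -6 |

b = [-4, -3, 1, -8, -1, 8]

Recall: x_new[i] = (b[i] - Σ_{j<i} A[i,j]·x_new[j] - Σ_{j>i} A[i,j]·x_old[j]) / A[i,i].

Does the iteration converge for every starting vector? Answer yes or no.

no

A = D + L + U where D = diag(6, 7, -12, -9, 8, -6).
GS T = -(D+L)⁻¹U: row 0 first, T[0,3] = -(2)/(6) = -0.3333; later rows by forward substitution.
  T[0,:] = [+0.0000  -0.1667  -0.8333  -0.3333  -0.3333  +0.1667]
  T[1,:] = [+0.0000  +0.1429  +1.1429  +0.4286  +0.1429  +0.2857]
  T[2,:] = [+0.0000  -0.0020  -0.2242  -0.5754  -0.0992  +0.2044]
  T[3,:] = [+0.0000  -0.1389  -1.0278  -0.7222  -0.5000  +0.3056]
  T[4,:] = [+0.0000  +0.1823  +1.2656  +0.5868  +0.3924  +0.5990]
  T[5,:] = [+0.0000  +0.0959  +0.8875  +0.9563  +0.4688  -0.3109]
|roots of det(T-λI)|: 1.4723, 0.6923, 0.1715, 0.0688, 0.0688, 0.0000.
ρ(T) = max|λ| = 1.4723; 1.4723 > 1, so it fails to converge.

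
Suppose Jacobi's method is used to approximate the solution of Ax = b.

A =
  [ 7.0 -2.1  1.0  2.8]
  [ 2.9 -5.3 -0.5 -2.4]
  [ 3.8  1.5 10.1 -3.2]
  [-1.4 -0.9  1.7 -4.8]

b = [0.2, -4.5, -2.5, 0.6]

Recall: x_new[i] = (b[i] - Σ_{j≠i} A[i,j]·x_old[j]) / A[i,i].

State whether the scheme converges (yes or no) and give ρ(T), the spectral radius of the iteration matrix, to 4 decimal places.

Let D = diag(7, -5.3, 10.1, -4.8); L, U the strict triangles.
T_J = -D⁻¹(L+U): T[3,2] = -(1.7)/(-4.8) = +0.3542; T[3,3] = 0.
  T[0,:] = [+0.0000, +0.3000, -0.1429, -0.4000]
  T[1,:] = [+0.5472, +0.0000, -0.0943, -0.4528]
  T[2,:] = [-0.3762, -0.1485, +0.0000, +0.3168]
  T[3,:] = [-0.2917, -0.1875, +0.3542, +0.0000]
|eigenvalues of T|: 0.8897, 0.3932, 0.3531, 0.1435.
ρ = 0.8897; 0.8897 < 1: convergent.

yes, ρ = 0.8897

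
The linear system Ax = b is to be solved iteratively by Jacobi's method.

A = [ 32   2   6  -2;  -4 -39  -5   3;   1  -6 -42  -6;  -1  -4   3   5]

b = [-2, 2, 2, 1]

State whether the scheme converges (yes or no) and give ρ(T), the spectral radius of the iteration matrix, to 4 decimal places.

yes, ρ = 0.4499

Write A = D+L+U with D = diag(32, -39, -42, 5).
T_J = -D⁻¹(L+U): T[2,3] = -(-6)/(-42) = -0.1429; T[2,2] = 0.
  T[0,:] = [+0.0000  -0.0625  -0.1875  +0.0625]
  T[1,:] = [-0.1026  +0.0000  -0.1282  +0.0769]
  T[2,:] = [+0.0238  -0.1429  +0.0000  -0.1429]
  T[3,:] = [+0.2000  +0.8000  -0.6000  +0.0000]
|eigenvalues of T|: 0.4499, 0.2863, 0.2583, 0.0947.
spectral radius ρ = 0.4499; 0.4499 < 1: convergent.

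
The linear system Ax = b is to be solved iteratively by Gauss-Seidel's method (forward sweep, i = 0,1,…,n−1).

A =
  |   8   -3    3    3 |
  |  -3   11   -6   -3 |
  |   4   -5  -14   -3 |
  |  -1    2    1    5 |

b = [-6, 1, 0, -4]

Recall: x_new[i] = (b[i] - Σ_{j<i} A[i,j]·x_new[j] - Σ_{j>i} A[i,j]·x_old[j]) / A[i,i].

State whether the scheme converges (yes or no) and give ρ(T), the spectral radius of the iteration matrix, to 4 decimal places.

yes, ρ = 0.5117

Split A = D + L + U, D = diag(8, 11, -14, 5).
GS T = -(D+L)⁻¹U: row 0 first, T[0,1] = -(-3)/(8) = +0.3750; later rows by forward substitution.
  T[0,:] = [+0.0000 +0.3750 -0.3750 -0.3750]
  T[1,:] = [+0.0000 +0.1023 +0.4432 +0.1705]
  T[2,:] = [+0.0000 +0.0706 -0.2654 -0.3823]
  T[3,:] = [+0.0000 +0.0200 -0.1992 -0.0667]
|eigenvalues of T|: 0.5117, 0.1932, 0.0887, 0.0000.
spectral radius ρ = 0.5117; 0.5117 < 1: convergent.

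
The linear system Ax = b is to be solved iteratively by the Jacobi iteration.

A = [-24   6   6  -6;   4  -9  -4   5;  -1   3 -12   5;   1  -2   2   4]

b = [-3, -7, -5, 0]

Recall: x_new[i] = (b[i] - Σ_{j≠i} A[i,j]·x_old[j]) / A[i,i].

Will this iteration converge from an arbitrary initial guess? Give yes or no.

Diagonal D = diag(-24, -9, -12, 4); L, U strict lower/upper.
Jacobi T = -D⁻¹(L+U): T[3,2] = -(2)/(4) = -0.5000; T[3,3] = 0.
  T[0,:] = [+0.0000 +0.2500 +0.2500 -0.2500]
  T[1,:] = [+0.4444 +0.0000 -0.4444 +0.5556]
  T[2,:] = [-0.0833 +0.2500 +0.0000 +0.4167]
  T[3,:] = [-0.2500 +0.5000 -0.5000 +0.0000]
eigenvalue magnitudes: 0.7591, 0.5708, 0.5708, 0.3112.
spectral radius ρ = 0.7591; 0.7591 < 1: convergent.

yes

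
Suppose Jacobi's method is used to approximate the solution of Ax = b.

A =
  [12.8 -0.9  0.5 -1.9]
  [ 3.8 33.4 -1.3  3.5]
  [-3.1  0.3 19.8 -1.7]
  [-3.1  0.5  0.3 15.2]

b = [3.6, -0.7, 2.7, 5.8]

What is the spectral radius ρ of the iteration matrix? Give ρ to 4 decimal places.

0.1716

Diagonal D = diag(12.8, 33.4, 19.8, 15.2); L, U strict lower/upper.
Jacobi: T = -D⁻¹(L+U), T[0,1] = -(-0.9)/(12.8) = +0.0703; T[0,0] = 0.
  T[0,:] = [+0.0000  +0.0703  -0.0391  +0.1484]
  T[1,:] = [-0.1138  +0.0000  +0.0389  -0.1048]
  T[2,:] = [+0.1566  -0.0152  +0.0000  +0.0859]
  T[3,:] = [+0.2039  -0.0329  -0.0197  +0.0000]
eigenvalue magnitudes: 0.1716, 0.0921, 0.0921, 0.0248.
ρ = 0.1716; 0.1716 < 1 ⇒ converges.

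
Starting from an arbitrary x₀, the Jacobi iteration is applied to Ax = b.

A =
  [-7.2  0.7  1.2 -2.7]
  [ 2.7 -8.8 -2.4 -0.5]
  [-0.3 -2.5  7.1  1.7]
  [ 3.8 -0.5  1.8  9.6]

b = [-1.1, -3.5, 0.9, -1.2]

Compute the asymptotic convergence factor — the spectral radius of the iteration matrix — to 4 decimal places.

0.5241

Diagonal D = diag(-7.2, -8.8, 7.1, 9.6); L, U strict lower/upper.
T_J = -D⁻¹(L+U): T[1,2] = -(-2.4)/(-8.8) = -0.2727; T[1,1] = 0.
  T[0,:] = [+0.0000 +0.0972 +0.1667 -0.3750]
  T[1,:] = [+0.3068 +0.0000 -0.2727 -0.0568]
  T[2,:] = [+0.0423 +0.3521 +0.0000 -0.2394]
  T[3,:] = [-0.3958 +0.0521 -0.1875 +0.0000]
eigenvalue magnitudes: 0.5241, 0.3933, 0.3034, 0.3034.
ρ(T) = max|λ| = 0.5241; 0.5241 < 1, so it converges for any x₀.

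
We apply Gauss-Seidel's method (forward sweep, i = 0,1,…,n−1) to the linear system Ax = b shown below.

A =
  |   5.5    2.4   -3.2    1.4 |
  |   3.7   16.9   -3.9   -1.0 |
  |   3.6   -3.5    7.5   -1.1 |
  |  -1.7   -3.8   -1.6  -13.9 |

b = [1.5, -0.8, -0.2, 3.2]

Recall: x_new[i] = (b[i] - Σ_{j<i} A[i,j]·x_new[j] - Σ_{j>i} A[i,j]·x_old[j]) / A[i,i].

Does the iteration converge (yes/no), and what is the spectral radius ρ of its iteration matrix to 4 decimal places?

A = D + L + U where D = diag(5.5, 16.9, 7.5, -13.9).
Gauss-Seidel: T = -(D+L)⁻¹U, row 0 first, T[0,1] = -(2.4)/(5.5) = -0.4364; later rows by forward substitution.
  T[0,:] = [+0.0000 -0.4364 +0.5818 -0.2545]
  T[1,:] = [+0.0000 +0.0955 +0.1034 +0.1149]
  T[2,:] = [+0.0000 +0.2540 -0.2310 +0.3225]
  T[3,:] = [+0.0000 -0.0020 -0.0728 -0.0374]
|roots of det(T-λI)|: 0.2242, 0.1190, 0.0677, 0.0000.
spectral radius ρ = 0.2242; 0.2242 < 1, so it converges for any x₀.

yes, ρ = 0.2242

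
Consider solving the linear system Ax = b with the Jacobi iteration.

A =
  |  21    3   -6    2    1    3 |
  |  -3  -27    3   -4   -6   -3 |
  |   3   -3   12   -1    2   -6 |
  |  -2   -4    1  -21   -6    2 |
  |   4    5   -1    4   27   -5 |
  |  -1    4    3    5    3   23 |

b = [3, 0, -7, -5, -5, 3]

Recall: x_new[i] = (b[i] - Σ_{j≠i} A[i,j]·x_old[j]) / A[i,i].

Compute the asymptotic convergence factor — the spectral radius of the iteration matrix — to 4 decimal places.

Write A = D+L+U with D = diag(21, -27, 12, -21, 27, 23).
Jacobi T = -D⁻¹(L+U): T[5,0] = -(-1)/(23) = +0.0435; T[5,5] = 0.
  T[0,:] = [+0.0000 -0.1429 +0.2857 -0.0952 -0.0476 -0.1429]
  T[1,:] = [-0.1111 +0.0000 +0.1111 -0.1481 -0.2222 -0.1111]
  T[2,:] = [-0.2500 +0.2500 +0.0000 +0.0833 -0.1667 +0.5000]
  T[3,:] = [-0.0952 -0.1905 +0.0476 +0.0000 -0.2857 +0.0952]
  T[4,:] = [-0.1481 -0.1852 +0.0370 -0.1481 +0.0000 +0.1852]
  T[5,:] = [+0.0435 -0.1739 -0.1304 -0.2174 -0.1304 +0.0000]
|λ(T)| sorted: 0.5199, 0.4413, 0.4413, 0.2941, 0.1335, 0.1335.
spectral radius ρ = 0.5199; 0.5199 < 1, so it converges for any x₀.

0.5199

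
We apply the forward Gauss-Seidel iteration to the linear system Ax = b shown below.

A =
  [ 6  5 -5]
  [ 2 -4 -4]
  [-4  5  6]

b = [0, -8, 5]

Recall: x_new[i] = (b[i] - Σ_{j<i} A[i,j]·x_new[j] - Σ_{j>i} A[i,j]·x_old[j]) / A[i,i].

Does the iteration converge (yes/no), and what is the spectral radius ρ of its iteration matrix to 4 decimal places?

no, ρ = 1.1207

A = D + L + U where D = diag(6, -4, 6).
Gauss-Seidel: T = -(D+L)⁻¹U, row 0 first, T[0,1] = -(5)/(6) = -0.8333; later rows by forward substitution.
  T[0,:] = [+0.0000 -0.8333 +0.8333]
  T[1,:] = [+0.0000 -0.4167 -0.5833]
  T[2,:] = [+0.0000 -0.2083 +1.0417]
moduli |λ_i(T)| = 1.1207, 0.4957, 0.0000.
spectral radius ρ = 1.1207; 1.1207 > 1 ⇒ diverges.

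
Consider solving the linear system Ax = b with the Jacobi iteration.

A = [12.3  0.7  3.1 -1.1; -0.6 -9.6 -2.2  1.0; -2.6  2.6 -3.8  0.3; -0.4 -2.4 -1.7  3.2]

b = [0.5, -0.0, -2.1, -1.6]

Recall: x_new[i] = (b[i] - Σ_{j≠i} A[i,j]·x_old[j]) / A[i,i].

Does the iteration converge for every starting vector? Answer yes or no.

Let D = diag(12.3, -9.6, -3.8, 3.2); L, U the strict triangles.
Jacobi: T = -D⁻¹(L+U), T[3,0] = -(-0.4)/(3.2) = +0.1250; T[3,3] = 0.
  T[0,:] = [+0.0000  -0.0569  -0.2520  +0.0894]
  T[1,:] = [-0.0625  +0.0000  -0.2292  +0.1042]
  T[2,:] = [-0.6842  +0.6842  +0.0000  +0.0789]
  T[3,:] = [+0.1250  +0.7500  +0.5312  +0.0000]
eigenvalue magnitudes: 0.4119, 0.2544, 0.2544, 0.0905.
spectral radius ρ = 0.4119; 0.4119 < 1, so it converges for any x₀.

yes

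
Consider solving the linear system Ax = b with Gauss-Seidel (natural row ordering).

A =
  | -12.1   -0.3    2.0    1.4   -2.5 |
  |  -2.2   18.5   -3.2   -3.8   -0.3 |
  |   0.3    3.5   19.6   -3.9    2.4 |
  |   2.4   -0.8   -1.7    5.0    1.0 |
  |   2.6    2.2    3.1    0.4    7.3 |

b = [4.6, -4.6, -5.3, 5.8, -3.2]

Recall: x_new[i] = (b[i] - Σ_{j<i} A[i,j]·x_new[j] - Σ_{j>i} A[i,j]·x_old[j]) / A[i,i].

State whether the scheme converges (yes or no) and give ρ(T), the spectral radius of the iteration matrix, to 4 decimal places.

Diagonal D = diag(-12.1, 18.5, 19.6, 5, 7.3); L, U strict lower/upper.
GS T = -(D+L)⁻¹U: row 0 first, T[0,4] = -(-2.5)/(-12.1) = -0.2066; later rows by forward substitution.
  T[0,:] = [+0.0000 -0.0248 +0.1653 +0.1157 -0.2066]
  T[1,:] = [+0.0000 -0.0029 +0.1926 +0.2192 -0.0084]
  T[2,:] = [+0.0000 +0.0009 -0.0369 +0.1581 -0.1178]
  T[3,:] = [+0.0000 +0.0117 -0.0611 +0.0333 -0.1422]
  T[4,:] = [+0.0000 +0.0087 -0.0979 -0.1762 +0.1339]
eigenvalue magnitudes: 0.2720, 0.1049, 0.1049, 0.0203, 0.0000.
ρ = 0.2720; 0.2720 < 1, so it converges for any x₀.

yes, ρ = 0.2720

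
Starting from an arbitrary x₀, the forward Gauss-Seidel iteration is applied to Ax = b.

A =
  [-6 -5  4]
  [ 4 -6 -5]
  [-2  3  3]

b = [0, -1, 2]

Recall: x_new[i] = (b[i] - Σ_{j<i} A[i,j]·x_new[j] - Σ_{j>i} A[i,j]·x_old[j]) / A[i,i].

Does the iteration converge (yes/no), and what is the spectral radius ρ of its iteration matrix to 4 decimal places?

yes, ρ = 0.8333

Let D = diag(-6, -6, 3); L, U the strict triangles.
GS T = -(D+L)⁻¹U: row 0 first, T[0,2] = -(4)/(-6) = +0.6667; later rows by forward substitution.
  T[0,:] = [+0.0000 -0.8333 +0.6667]
  T[1,:] = [+0.0000 -0.5556 -0.3889]
  T[2,:] = [+0.0000 +0.0000 +0.8333]
|roots of det(T-λI)|: 0.8333, 0.5556, 0.0000.
ρ(T) = max|λ| = 0.8333; 0.8333 < 1: convergent.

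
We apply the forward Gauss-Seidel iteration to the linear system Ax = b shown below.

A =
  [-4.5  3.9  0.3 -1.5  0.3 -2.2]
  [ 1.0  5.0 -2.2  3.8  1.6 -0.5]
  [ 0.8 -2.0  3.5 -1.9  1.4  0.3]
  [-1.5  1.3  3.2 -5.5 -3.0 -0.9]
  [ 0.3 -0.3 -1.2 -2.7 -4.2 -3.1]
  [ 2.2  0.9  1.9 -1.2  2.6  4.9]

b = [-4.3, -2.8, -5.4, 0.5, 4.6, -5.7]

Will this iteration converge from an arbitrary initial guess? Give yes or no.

no

Diagonal D = diag(-4.5, 5, 3.5, -5.5, -4.2, 4.9); L, U strict lower/upper.
GS T = -(D+L)⁻¹U: row 0 first, T[0,2] = -(0.3)/(-4.5) = +0.0667; later rows by forward substitution.
  T[0,:] = [+0.0000  +0.8667  +0.0667  -0.3333  +0.0667  -0.4889]
  T[1,:] = [+0.0000  -0.1733  +0.4267  -0.6933  -0.3333  +0.1978]
  T[2,:] = [+0.0000  -0.2971  +0.2286  +0.2229  -0.6057  +0.1390]
  T[3,:] = [+0.0000  -0.4502  +0.2157  +0.0567  -0.9948  +0.0973]
  T[4,:] = [+0.0000  +0.4486  -0.2297  -0.0744  +0.8412  -0.8894]
  T[5,:] = [+0.0000  -0.5904  -0.0223  +0.2440  -0.4238  +0.6251]
eigenvalue magnitudes: 1.5255, 0.4940, 0.4367, 0.4367, 0.2603, 0.0000.
ρ(T) = max|λ| = 1.5255; 1.5255 > 1: divergent.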